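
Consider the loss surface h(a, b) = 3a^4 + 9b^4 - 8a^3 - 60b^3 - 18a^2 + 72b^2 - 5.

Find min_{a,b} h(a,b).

-524

h(a,b) separates as P(a) + Q(b) − 5, so its minimum is min P + min Q − 5.
P'(a) = 12a(a - 3)(a + 1) vanishes at a ∈ {-1, 0, 3}; Q'(b) = 36b(b - 4)(b - 1) vanishes at b ∈ {0, 1, 4}.
Local minima of P (where P''>0): P(-1)=-7, P(3)=-135. Local minima of Q: Q(0)=0, Q(4)=-384.
So the global minimum of h is P(3) + Q(4) − 5 = -135 − 384 − 5 = -524, attained at (3, 4).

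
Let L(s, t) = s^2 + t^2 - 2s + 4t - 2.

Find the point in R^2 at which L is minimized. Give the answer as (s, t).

L(s,t) separates as P(s) + Q(t) − 2, so its minimum is min P + min Q − 2.
P'(s) = 2s - 2 vanishes at s ∈ {1}; Q'(t) = 2(t + 2) vanishes at t ∈ {-2}.
Local minima of P (where P''>0): P(1)=-1. Local minima of Q: Q(-2)=-4.
So the global minimum of L is P(1) + Q(-2) − 2 = -1 − 4 − 2 = -7, attained at (1, -2).

(1, -2)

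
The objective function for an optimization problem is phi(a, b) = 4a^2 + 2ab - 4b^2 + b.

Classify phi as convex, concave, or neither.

neither

phi is quadratic, so its Hessian is the constant matrix H = [[8, 2], [2, -8]].
det(H) = -68, tr(H) = 0.
det(H) < 0, so H is indefinite: neither convex nor concave.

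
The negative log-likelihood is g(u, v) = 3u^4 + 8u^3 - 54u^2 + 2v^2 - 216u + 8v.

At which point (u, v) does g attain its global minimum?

g(u,v) separates as P(u) + Q(v), so its minimum is min P + min Q.
P'(u) = 12(u - 3)(u + 2)(u + 3) vanishes at u ∈ {-3, -2, 3}; Q'(v) = 4v + 8 vanishes at v ∈ {-2}.
Local minima of P (where P''>0): P(-3)=189, P(3)=-675. Local minima of Q: Q(-2)=-8.
So the global minimum of g is P(3) + Q(-2) = -675 − 8 = -683, attained at (3, -2).

(3, -2)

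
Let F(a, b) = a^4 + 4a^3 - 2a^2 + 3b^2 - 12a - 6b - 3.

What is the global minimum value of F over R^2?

-15

F(a,b) separates as P(a) + Q(b) − 3, so its minimum is min P + min Q − 3.
P'(a) = 4(a - 1)(a + 1)(a + 3) vanishes at a ∈ {-3, -1, 1}; Q'(b) = 6b - 6 vanishes at b ∈ {1}.
Local minima of P (where P''>0): P(-3)=-9, P(1)=-9. Local minima of Q: Q(1)=-3.
So the global minimum of F is P(-3) + Q(1) − 3 = -9 − 3 − 3 = -15, attained at (-3, 1).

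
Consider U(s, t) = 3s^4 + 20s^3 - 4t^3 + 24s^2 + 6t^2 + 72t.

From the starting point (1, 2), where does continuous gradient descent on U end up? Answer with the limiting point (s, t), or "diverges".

U is separable, so gradient descent decouples: s follows -∂U/∂s, t follows -∂U/∂t.
∂U/∂s = 12s(s + 1)(s + 4); at s=1 this is 120, so s decreases.
∂U/∂t = -12(t - 3)(t + 2); at t=2 this is 48, so t decreases.
s converges to its nearest critical value 0 (a local min of the s-part); t converges to -2. The iterate converges to (0, -2).

(0, -2)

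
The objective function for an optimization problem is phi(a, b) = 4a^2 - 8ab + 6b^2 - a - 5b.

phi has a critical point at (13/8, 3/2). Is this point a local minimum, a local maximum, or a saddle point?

local minimum

The Hessian of phi is constant: H = [[8, -8], [-8, 12]].
det(H) = 8·12 − (-8)² = 32.
det(H) > 0 and tr(H) = 20 > 0, so H is positive definite and the point is a local minimum.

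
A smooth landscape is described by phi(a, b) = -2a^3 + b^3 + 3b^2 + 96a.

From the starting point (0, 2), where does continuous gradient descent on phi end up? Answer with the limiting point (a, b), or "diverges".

(-4, 0)

phi is separable, so gradient descent decouples: a follows -∂phi/∂a, b follows -∂phi/∂b.
∂phi/∂a = -6(a - 4)(a + 4); at a=0 this is 96, so a decreases.
∂phi/∂b = 3b(b + 2); at b=2 this is 24, so b decreases.
a converges to its nearest critical value -4 (a local min of the a-part); b converges to 0. The iterate converges to (-4, 0).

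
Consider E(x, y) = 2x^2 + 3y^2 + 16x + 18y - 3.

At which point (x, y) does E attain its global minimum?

(-4, -3)

E(x,y) separates as P(x) + Q(y) − 3, so its minimum is min P + min Q − 3.
P'(x) = 4x + 16 vanishes at x ∈ {-4}; Q'(y) = 6y + 18 vanishes at y ∈ {-3}.
Local minima of P (where P''>0): P(-4)=-32. Local minima of Q: Q(-3)=-27.
So the global minimum of E is P(-4) + Q(-3) − 3 = -32 − 27 − 3 = -62, attained at (-4, -3).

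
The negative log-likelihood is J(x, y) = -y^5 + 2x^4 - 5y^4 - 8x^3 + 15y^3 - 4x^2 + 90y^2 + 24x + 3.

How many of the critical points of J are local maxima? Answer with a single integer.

2

J separates as a function of x plus a function of y, so ∇J=0 decouples.
∂J/∂x = 8(x - 3)(x - 1)(x + 1) = 0 at x ∈ {-1, 1, 3}; ∂J/∂y = -5y(y - 3)(y + 3)(y + 4) = 0 at y ∈ {-4, -3, 0, 3}.
The Hessian is diagonal: diag(J_xx, J_yy). Second derivatives: J_xx(-1)=64, J_xx(1)=-32, J_xx(3)=64; J_yy(-4)=140, J_yy(-3)=-90, J_yy(0)=180, J_yy(3)=-630.
Local maxima occur where both diagonal entries negative: (1, -3), (1, 3). Count: 2.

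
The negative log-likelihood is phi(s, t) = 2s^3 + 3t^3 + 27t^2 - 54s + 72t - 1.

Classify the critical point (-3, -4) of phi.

The mixed partial ∂²phi/∂s∂t is 0, so the Hessian at any point is diag(phi_ss, phi_tt) = diag(12s, 18(t + 3)).
At (-3, -4): H = diag(-36, -18).
Both eigenvalues are negative, so H is negative definite: a local maximum.

local maximum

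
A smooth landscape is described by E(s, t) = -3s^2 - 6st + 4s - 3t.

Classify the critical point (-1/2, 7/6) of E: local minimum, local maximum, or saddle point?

saddle point

The Hessian of E is constant: H = [[-6, -6], [-6, 0]].
det(H) = (-6)·0 − (-6)² = -36.
Since det(H) < 0, H is indefinite and the critical point is a saddle point.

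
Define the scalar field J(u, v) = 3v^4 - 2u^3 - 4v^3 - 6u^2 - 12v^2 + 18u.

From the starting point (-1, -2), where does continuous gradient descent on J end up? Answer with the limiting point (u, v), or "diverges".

J is separable, so gradient descent decouples: u follows -∂J/∂u, v follows -∂J/∂v.
∂J/∂u = -6(u - 1)(u + 3); at u=-1 this is 24, so u decreases.
∂J/∂v = 12v(v - 2)(v + 1); at v=-2 this is -96, so v increases.
u converges to its nearest critical value -3 (a local min of the u-part); v converges to -1. The iterate converges to (-3, -1).

(-3, -1)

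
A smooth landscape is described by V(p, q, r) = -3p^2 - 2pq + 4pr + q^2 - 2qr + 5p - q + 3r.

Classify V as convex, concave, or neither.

neither

V is quadratic, so its Hessian is the constant matrix H = [[-6, -2, 4], [-2, 2, -2], [4, -2, 0]].
Leading principal minors: -6, -16, 24.
Neither pattern holds ⇒ H is indefinite ⇒ neither convex nor concave.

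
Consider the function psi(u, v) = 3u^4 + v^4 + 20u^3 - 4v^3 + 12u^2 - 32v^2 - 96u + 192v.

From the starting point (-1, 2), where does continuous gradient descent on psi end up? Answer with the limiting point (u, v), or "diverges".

(1, -4)

psi is separable, so gradient descent decouples: u follows -∂psi/∂u, v follows -∂psi/∂v.
∂psi/∂u = 12(u - 1)(u + 2)(u + 4); at u=-1 this is -72, so u increases.
∂psi/∂v = 4(v - 4)(v - 3)(v + 4); at v=2 this is 48, so v decreases.
u converges to its nearest critical value 1 (a local min of the u-part); v converges to -4. The iterate converges to (1, -4).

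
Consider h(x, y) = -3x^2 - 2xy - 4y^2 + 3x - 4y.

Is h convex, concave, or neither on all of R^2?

h is quadratic, so its Hessian is the constant matrix H = [[-6, -2], [-2, -8]].
det(H) = 44, tr(H) = -14.
det(H) > 0 and tr(H) < 0, so H is negative definite everywhere: concave.

concave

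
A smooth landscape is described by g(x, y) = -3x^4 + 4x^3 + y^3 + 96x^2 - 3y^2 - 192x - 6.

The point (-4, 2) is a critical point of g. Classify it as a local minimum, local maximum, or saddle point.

The mixed partial ∂²g/∂x∂y is 0, so the Hessian at any point is diag(g_xx, g_yy) = diag(12(-3x^2 + 2x + 16), 6(y - 1)).
At (-4, 2): H = diag(-480, 6).
The eigenvalues have opposite signs, so H is indefinite: a saddle point.

saddle point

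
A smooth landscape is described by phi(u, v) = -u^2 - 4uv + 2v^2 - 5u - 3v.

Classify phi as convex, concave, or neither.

neither

phi is quadratic, so its Hessian is the constant matrix H = [[-2, -4], [-4, 4]].
det(H) = -24, tr(H) = 2.
det(H) < 0, so H is indefinite: neither convex nor concave.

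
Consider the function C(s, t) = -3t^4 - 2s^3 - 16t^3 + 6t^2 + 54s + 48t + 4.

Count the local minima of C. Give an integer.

1

C separates as a function of s plus a function of t, so ∇C=0 decouples.
∂C/∂s = -6(s - 3)(s + 3) = 0 at s ∈ {-3, 3}; ∂C/∂t = -12(t - 1)(t + 1)(t + 4) = 0 at t ∈ {-4, -1, 1}.
The Hessian is diagonal: diag(C_ss, C_tt). Second derivatives: C_ss(-3)=36, C_ss(3)=-36; C_tt(-4)=-180, C_tt(-1)=72, C_tt(1)=-120.
Local minima occur where both diagonal entries positive: (-3, -1). Count: 1.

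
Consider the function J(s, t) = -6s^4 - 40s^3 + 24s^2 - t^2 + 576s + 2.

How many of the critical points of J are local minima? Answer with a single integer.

J separates as a function of s plus a function of t, so ∇J=0 decouples.
∂J/∂s = -24(s - 2)(s + 3)(s + 4) = 0 at s ∈ {-4, -3, 2}; ∂J/∂t = -2t = 0 at t ∈ {0}.
The Hessian is diagonal: diag(J_ss, J_tt). Second derivatives: J_ss(-4)=-144, J_ss(-3)=120, J_ss(2)=-720; J_tt(0)=-2.
Local minima occur where both diagonal entries positive: none. Count: 0.

0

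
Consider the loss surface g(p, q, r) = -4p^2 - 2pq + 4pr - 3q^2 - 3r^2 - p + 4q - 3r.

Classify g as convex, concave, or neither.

concave

g is quadratic, so its Hessian is the constant matrix H = [[-8, -2, 4], [-2, -6, 0], [4, 0, -6]].
Leading principal minors: -8, 44, -168.
Signs alternate −, +, − ⇒ H ≺ 0 ⇒ concave.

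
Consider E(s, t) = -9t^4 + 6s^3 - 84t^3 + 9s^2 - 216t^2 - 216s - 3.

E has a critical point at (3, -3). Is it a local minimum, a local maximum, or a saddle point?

local minimum

The mixed partial ∂²E/∂s∂t is 0, so the Hessian at any point is diag(E_ss, E_tt) = diag(18(2s + 1), -36(3t^2 + 14t + 12)).
At (3, -3): H = diag(126, 108).
Both eigenvalues are positive, so H is positive definite: a local minimum.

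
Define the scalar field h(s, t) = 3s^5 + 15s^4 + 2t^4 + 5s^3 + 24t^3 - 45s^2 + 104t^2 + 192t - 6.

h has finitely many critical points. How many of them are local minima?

4

h separates as a function of s plus a function of t, so ∇h=0 decouples.
∂h/∂s = 15s(s - 1)(s + 2)(s + 3) = 0 at s ∈ {-3, -2, 0, 1}; ∂h/∂t = 8(t + 2)(t + 3)(t + 4) = 0 at t ∈ {-4, -3, -2}.
The Hessian is diagonal: diag(h_ss, h_tt). Second derivatives: h_ss(-3)=-180, h_ss(-2)=90, h_ss(0)=-90, h_ss(1)=180; h_tt(-4)=16, h_tt(-3)=-8, h_tt(-2)=16.
Local minima occur where both diagonal entries positive: (-2, -4), (-2, -2), (1, -4), (1, -2). Count: 4.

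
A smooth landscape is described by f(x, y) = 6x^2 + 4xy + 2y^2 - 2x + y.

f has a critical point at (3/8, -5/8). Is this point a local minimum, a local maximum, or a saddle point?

The Hessian of f is constant: H = [[12, 4], [4, 4]].
det(H) = 12·4 − 4² = 32.
det(H) > 0 and tr(H) = 16 > 0, so H is positive definite and the point is a local minimum.

local minimum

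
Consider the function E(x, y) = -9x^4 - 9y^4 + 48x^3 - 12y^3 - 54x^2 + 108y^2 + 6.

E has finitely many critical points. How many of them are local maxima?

4

E separates as a function of x plus a function of y, so ∇E=0 decouples.
∂E/∂x = -36x(x - 3)(x - 1) = 0 at x ∈ {0, 1, 3}; ∂E/∂y = -36y(y - 2)(y + 3) = 0 at y ∈ {-3, 0, 2}.
The Hessian is diagonal: diag(E_xx, E_yy). Second derivatives: E_xx(0)=-108, E_xx(1)=72, E_xx(3)=-216; E_yy(-3)=-540, E_yy(0)=216, E_yy(2)=-360.
Local maxima occur where both diagonal entries negative: (0, -3), (0, 2), (3, -3), (3, 2). Count: 4.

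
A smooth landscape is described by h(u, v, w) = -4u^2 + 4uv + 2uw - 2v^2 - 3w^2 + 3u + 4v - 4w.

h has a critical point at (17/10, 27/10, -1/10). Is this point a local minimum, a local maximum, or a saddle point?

local maximum

The Hessian is constant: H = [[-8, 4, 2], [4, -4, 0], [2, 0, -6]].
Leading principal minors: Δ₁ = -8, Δ₂ = 16, Δ₃ = -80.
The minors alternate sign starting negative (−, +, −), so H is negative definite: a local maximum.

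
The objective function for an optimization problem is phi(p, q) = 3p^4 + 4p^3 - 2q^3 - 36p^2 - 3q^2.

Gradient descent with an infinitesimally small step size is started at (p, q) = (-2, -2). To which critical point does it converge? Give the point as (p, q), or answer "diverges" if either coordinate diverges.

phi is separable, so gradient descent decouples: p follows -∂phi/∂p, q follows -∂phi/∂q.
∂phi/∂p = 12p(p - 2)(p + 3); at p=-2 this is 96, so p decreases.
∂phi/∂q = -6q(q + 1); at q=-2 this is -12, so q increases.
p converges to its nearest critical value -3 (a local min of the p-part); q converges to -1. The iterate converges to (-3, -1).

(-3, -1)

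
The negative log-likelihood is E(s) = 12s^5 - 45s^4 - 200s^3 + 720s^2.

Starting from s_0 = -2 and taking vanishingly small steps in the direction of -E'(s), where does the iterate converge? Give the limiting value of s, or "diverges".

0

E'(s) = 60s(s - 4)(s - 2)(s + 3), so E'(-2) = -2880.
Gradient descent moves in the -E' direction, i.e. s is increasing.
The nearest critical point in that direction is s = 0, where E'' = 1440 > 0 (a local minimum). The iterate converges there.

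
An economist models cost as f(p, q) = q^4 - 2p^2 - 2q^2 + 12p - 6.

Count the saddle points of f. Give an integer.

2

f separates as a function of p plus a function of q, so ∇f=0 decouples.
∂f/∂p = -4(p - 3) = 0 at p ∈ {3}; ∂f/∂q = 4q(q - 1)(q + 1) = 0 at q ∈ {-1, 0, 1}.
The Hessian is diagonal: diag(f_pp, f_qq). Second derivatives: f_pp(3)=-4; f_qq(-1)=8, f_qq(0)=-4, f_qq(1)=8.
Saddle points occur where the two diagonal entries have opposite signs: (3, -1), (3, 1). Count: 2.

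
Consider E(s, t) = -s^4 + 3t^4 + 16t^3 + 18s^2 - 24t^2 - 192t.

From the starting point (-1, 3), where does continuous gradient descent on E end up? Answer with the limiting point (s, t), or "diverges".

(0, 2)

E is separable, so gradient descent decouples: s follows -∂E/∂s, t follows -∂E/∂t.
∂E/∂s = -4s(s - 3)(s + 3); at s=-1 this is -32, so s increases.
∂E/∂t = 12(t - 2)(t + 2)(t + 4); at t=3 this is 420, so t decreases.
s converges to its nearest critical value 0 (a local min of the s-part); t converges to 2. The iterate converges to (0, 2).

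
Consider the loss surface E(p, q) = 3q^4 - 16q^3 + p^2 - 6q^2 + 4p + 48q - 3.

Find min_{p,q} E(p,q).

E(p,q) separates as A(p) + B(q) − 3, so its minimum is min A + min B − 3.
A'(p) = 2p + 4 vanishes at p ∈ {-2}; B'(q) = 12(q - 4)(q - 1)(q + 1) vanishes at q ∈ {-1, 1, 4}.
Local minima of A (where A''>0): A(-2)=-4. Local minima of B: B(-1)=-35, B(4)=-160.
So the global minimum of E is A(-2) + B(4) − 3 = -4 − 160 − 3 = -167, attained at (-2, 4).

-167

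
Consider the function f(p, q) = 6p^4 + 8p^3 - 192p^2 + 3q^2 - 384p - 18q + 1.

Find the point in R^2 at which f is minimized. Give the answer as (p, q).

(4, 3)

f(p,q) separates as A(p) + B(q) + 1, so its minimum is min A + min B + 1.
A'(p) = 24(p - 4)(p + 1)(p + 4) vanishes at p ∈ {-4, -1, 4}; B'(q) = 6q - 18 vanishes at q ∈ {3}.
Local minima of A (where A''>0): A(-4)=-512, A(4)=-2560. Local minima of B: B(3)=-27.
So the global minimum of f is A(4) + B(3) + 1 = -2560 − 27 + 1 = -2586, attained at (4, 3).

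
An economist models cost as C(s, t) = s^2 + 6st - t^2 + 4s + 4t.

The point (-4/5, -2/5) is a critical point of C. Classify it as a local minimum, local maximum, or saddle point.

saddle point

The Hessian of C is constant: H = [[2, 6], [6, -2]].
det(H) = 2·(-2) − 6² = -40.
Since det(H) < 0, H is indefinite and the critical point is a saddle point.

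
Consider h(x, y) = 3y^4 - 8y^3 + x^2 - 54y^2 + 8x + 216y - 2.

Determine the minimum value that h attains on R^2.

-693

h(x,y) separates as P(x) + Q(y) − 2, so its minimum is min P + min Q − 2.
P'(x) = 2x + 8 vanishes at x ∈ {-4}; Q'(y) = 12(y - 3)(y - 2)(y + 3) vanishes at y ∈ {-3, 2, 3}.
Local minima of P (where P''>0): P(-4)=-16. Local minima of Q: Q(-3)=-675, Q(3)=189.
So the global minimum of h is P(-4) + Q(-3) − 2 = -16 − 675 − 2 = -693, attained at (-4, -3).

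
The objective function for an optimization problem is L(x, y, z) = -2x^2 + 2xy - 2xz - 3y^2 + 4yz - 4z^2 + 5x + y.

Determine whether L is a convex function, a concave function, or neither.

L is quadratic, so its Hessian is the constant matrix H = [[-4, 2, -2], [2, -6, 4], [-2, 4, -8]].
Leading principal minors: -4, 20, -104.
Signs alternate −, +, − ⇒ H ≺ 0 ⇒ concave.

concave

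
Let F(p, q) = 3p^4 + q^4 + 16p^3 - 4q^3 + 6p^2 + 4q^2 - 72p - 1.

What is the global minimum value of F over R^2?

F(p,q) separates as A(p) + B(q) − 1, so its minimum is min A + min B − 1.
A'(p) = 12(p - 1)(p + 2)(p + 3) vanishes at p ∈ {-3, -2, 1}; B'(q) = 4q(q - 2)(q - 1) vanishes at q ∈ {0, 1, 2}.
Local minima of A (where A''>0): A(-3)=81, A(1)=-47. Local minima of B: B(0)=0, B(2)=0.
So the global minimum of F is A(1) + B(0) − 1 = -47 + 0 − 1 = -48, attained at (1, 0).

-48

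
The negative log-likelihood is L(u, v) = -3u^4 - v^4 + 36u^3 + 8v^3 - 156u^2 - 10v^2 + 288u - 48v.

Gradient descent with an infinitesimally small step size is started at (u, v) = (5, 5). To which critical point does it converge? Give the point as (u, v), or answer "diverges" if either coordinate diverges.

L is separable, so gradient descent decouples: u follows -∂L/∂u, v follows -∂L/∂v.
∂L/∂u = -12(u - 4)(u - 3)(u - 2); at u=5 this is -72, so u increases.
∂L/∂v = -4(v - 4)(v - 3)(v + 1); at v=5 this is -48, so v increases.
The u-coordinate has no critical point in that direction and runs off to infinity.

diverges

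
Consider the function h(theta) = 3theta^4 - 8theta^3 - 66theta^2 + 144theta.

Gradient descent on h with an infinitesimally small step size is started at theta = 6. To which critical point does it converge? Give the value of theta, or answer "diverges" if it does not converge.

h'(theta) = 12(theta - 4)(theta - 1)(theta + 3), so h'(6) = 1080.
Gradient descent moves in the -h' direction, i.e. theta is decreasing.
The nearest critical point in that direction is theta = 4, where h'' = 252 > 0 (a local minimum). The iterate converges there.

4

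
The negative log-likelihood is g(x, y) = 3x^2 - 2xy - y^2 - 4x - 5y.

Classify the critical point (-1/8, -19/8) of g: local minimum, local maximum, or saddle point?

saddle point

The Hessian of g is constant: H = [[6, -2], [-2, -2]].
det(H) = 6·(-2) − (-2)² = -16.
Since det(H) < 0, H is indefinite and the critical point is a saddle point.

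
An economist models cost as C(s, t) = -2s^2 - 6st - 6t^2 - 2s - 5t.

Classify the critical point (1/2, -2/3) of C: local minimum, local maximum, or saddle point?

The Hessian of C is constant: H = [[-4, -6], [-6, -12]].
det(H) = (-4)·(-12) − (-6)² = 12.
det(H) > 0 and tr(H) = -16 < 0, so H is negative definite and the point is a local maximum.

local maximum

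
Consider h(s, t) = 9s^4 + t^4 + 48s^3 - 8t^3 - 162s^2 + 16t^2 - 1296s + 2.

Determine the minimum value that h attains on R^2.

h(s,t) separates as P(s) + Q(t) + 2, so its minimum is min P + min Q + 2.
P'(s) = 36(s - 3)(s + 3)(s + 4) vanishes at s ∈ {-4, -3, 3}; Q'(t) = 4t(t - 4)(t - 2) vanishes at t ∈ {0, 2, 4}.
Local minima of P (where P''>0): P(-4)=1824, P(3)=-3321. Local minima of Q: Q(0)=0, Q(4)=0.
So the global minimum of h is P(3) + Q(0) + 2 = -3321 + 0 + 2 = -3319, attained at (3, 0).

-3319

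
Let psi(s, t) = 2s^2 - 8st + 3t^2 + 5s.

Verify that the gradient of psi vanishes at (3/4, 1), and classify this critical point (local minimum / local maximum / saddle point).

∇psi = (4s - 8t + 5, -8s + 6t); substituting (3/4, 1) gives ∇psi = (0, 0), so (3/4, 1) is indeed a critical point.
The Hessian of psi is constant: H = [[4, -8], [-8, 6]].
det(H) = 4·6 − (-8)² = -40.
Since det(H) < 0, H is indefinite and the critical point is a saddle point.

saddle point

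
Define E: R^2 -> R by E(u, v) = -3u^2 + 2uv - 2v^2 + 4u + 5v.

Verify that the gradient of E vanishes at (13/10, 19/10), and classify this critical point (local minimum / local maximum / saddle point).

local maximum

∇E = (-6u + 2v + 4, 2u - 4v + 5); substituting (13/10, 19/10) gives ∇E = (0, 0), so (13/10, 19/10) is indeed a critical point.
The Hessian of E is constant: H = [[-6, 2], [2, -4]].
det(H) = (-6)·(-4) − 2² = 20.
det(H) > 0 and tr(H) = -10 < 0, so H is negative definite and the point is a local maximum.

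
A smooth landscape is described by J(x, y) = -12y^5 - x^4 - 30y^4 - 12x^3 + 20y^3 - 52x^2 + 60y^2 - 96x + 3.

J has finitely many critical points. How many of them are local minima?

J separates as a function of x plus a function of y, so ∇J=0 decouples.
∂J/∂x = -4(x + 2)(x + 3)(x + 4) = 0 at x ∈ {-4, -3, -2}; ∂J/∂y = -60y(y - 1)(y + 1)(y + 2) = 0 at y ∈ {-2, -1, 0, 1}.
The Hessian is diagonal: diag(J_xx, J_yy). Second derivatives: J_xx(-4)=-8, J_xx(-3)=4, J_xx(-2)=-8; J_yy(-2)=360, J_yy(-1)=-120, J_yy(0)=120, J_yy(1)=-360.
Local minima occur where both diagonal entries positive: (-3, -2), (-3, 0). Count: 2.

2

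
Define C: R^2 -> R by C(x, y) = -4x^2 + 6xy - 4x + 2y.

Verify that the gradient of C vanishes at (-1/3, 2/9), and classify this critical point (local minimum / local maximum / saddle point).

∇C = (-8x + 6y - 4, 6x + 2); substituting (-1/3, 2/9) gives ∇C = (0, 0), so (-1/3, 2/9) is indeed a critical point.
The Hessian of C is constant: H = [[-8, 6], [6, 0]].
det(H) = (-8)·0 − 6² = -36.
Since det(H) < 0, H is indefinite and the critical point is a saddle point.

saddle point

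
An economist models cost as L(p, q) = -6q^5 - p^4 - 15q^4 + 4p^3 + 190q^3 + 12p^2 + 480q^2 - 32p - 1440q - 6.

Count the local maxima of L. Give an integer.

4

L separates as a function of p plus a function of q, so ∇L=0 decouples.
∂L/∂p = -4(p - 4)(p - 1)(p + 2) = 0 at p ∈ {-2, 1, 4}; ∂L/∂q = -30(q - 4)(q - 1)(q + 3)(q + 4) = 0 at q ∈ {-4, -3, 1, 4}.
The Hessian is diagonal: diag(L_pp, L_qq). Second derivatives: L_pp(-2)=-72, L_pp(1)=36, L_pp(4)=-72; L_qq(-4)=1200, L_qq(-3)=-840, L_qq(1)=1800, L_qq(4)=-5040.
Local maxima occur where both diagonal entries negative: (-2, -3), (-2, 4), (4, -3), (4, 4). Count: 4.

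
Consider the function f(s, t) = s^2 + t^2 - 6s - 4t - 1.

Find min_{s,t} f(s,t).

-14

f(s,t) separates as P(s) + Q(t) − 1, so its minimum is min P + min Q − 1.
P'(s) = 2s - 6 vanishes at s ∈ {3}; Q'(t) = 2(t - 2) vanishes at t ∈ {2}.
Local minima of P (where P''>0): P(3)=-9. Local minima of Q: Q(2)=-4.
So the global minimum of f is P(3) + Q(2) − 1 = -9 − 4 − 1 = -14, attained at (3, 2).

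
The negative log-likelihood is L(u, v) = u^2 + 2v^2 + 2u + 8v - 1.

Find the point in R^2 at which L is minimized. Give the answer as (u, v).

L(u,v) separates as P(u) + Q(v) − 1, so its minimum is min P + min Q − 1.
P'(u) = 2u + 2 vanishes at u ∈ {-1}; Q'(v) = 4v + 8 vanishes at v ∈ {-2}.
Local minima of P (where P''>0): P(-1)=-1. Local minima of Q: Q(-2)=-8.
So the global minimum of L is P(-1) + Q(-2) − 1 = -1 − 8 − 1 = -10, attained at (-1, -2).

(-1, -2)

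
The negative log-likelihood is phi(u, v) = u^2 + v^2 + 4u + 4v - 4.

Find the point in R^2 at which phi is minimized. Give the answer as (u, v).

phi(u,v) separates as P(u) + Q(v) − 4, so its minimum is min P + min Q − 4.
P'(u) = 2u + 4 vanishes at u ∈ {-2}; Q'(v) = 2v + 4 vanishes at v ∈ {-2}.
Local minima of P (where P''>0): P(-2)=-4. Local minima of Q: Q(-2)=-4.
So the global minimum of phi is P(-2) + Q(-2) − 4 = -4 − 4 − 4 = -12, attained at (-2, -2).

(-2, -2)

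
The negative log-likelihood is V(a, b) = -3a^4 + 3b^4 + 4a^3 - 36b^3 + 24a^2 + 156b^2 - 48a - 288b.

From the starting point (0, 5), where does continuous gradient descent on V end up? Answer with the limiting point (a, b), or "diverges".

(1, 4)

V is separable, so gradient descent decouples: a follows -∂V/∂a, b follows -∂V/∂b.
∂V/∂a = -12(a - 2)(a - 1)(a + 2); at a=0 this is -48, so a increases.
∂V/∂b = 12(b - 4)(b - 3)(b - 2); at b=5 this is 72, so b decreases.
a converges to its nearest critical value 1 (a local min of the a-part); b converges to 4. The iterate converges to (1, 4).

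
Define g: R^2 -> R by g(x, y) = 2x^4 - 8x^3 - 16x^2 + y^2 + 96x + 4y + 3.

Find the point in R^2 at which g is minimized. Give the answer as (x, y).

g(x,y) separates as P(x) + Q(y) + 3, so its minimum is min P + min Q + 3.
P'(x) = 8(x - 3)(x - 2)(x + 2) vanishes at x ∈ {-2, 2, 3}; Q'(y) = 2y + 4 vanishes at y ∈ {-2}.
Local minima of P (where P''>0): P(-2)=-160, P(3)=90. Local minima of Q: Q(-2)=-4.
So the global minimum of g is P(-2) + Q(-2) + 3 = -160 − 4 + 3 = -161, attained at (-2, -2).

(-2, -2)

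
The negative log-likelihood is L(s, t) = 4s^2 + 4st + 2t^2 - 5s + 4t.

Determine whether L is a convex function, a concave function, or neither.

convex

L is quadratic, so its Hessian is the constant matrix H = [[8, 4], [4, 4]].
det(H) = 16, tr(H) = 12.
det(H) > 0 and tr(H) > 0, so H is positive definite everywhere: convex.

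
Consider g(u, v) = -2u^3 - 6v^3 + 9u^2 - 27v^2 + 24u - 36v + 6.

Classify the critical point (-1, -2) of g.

local minimum

The mixed partial ∂²g/∂u∂v is 0, so the Hessian at any point is diag(g_uu, g_vv) = diag(6(-2u + 3), -18(2v + 3)).
At (-1, -2): H = diag(30, 18).
Both eigenvalues are positive, so H is positive definite: a local minimum.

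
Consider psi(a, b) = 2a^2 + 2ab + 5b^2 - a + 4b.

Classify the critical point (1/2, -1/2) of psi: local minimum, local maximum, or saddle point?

local minimum

The Hessian of psi is constant: H = [[4, 2], [2, 10]].
det(H) = 4·10 − 2² = 36.
det(H) > 0 and tr(H) = 14 > 0, so H is positive definite and the point is a local minimum.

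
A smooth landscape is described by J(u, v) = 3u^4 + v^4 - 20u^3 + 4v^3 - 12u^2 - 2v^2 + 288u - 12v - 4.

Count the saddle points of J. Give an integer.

4

J separates as a function of u plus a function of v, so ∇J=0 decouples.
∂J/∂u = 12(u - 4)(u - 3)(u + 2) = 0 at u ∈ {-2, 3, 4}; ∂J/∂v = 4(v - 1)(v + 1)(v + 3) = 0 at v ∈ {-3, -1, 1}.
The Hessian is diagonal: diag(J_uu, J_vv). Second derivatives: J_uu(-2)=360, J_uu(3)=-60, J_uu(4)=72; J_vv(-3)=32, J_vv(-1)=-16, J_vv(1)=32.
Saddle points occur where the two diagonal entries have opposite signs: (-2, -1), (3, -3), (3, 1), (4, -1). Count: 4.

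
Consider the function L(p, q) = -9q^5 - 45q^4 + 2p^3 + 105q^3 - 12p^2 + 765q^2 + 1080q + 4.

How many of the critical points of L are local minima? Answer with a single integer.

2

L separates as a function of p plus a function of q, so ∇L=0 decouples.
∂L/∂p = 6p(p - 4) = 0 at p ∈ {0, 4}; ∂L/∂q = -45(q - 3)(q + 1)(q + 2)(q + 4) = 0 at q ∈ {-4, -2, -1, 3}.
The Hessian is diagonal: diag(L_pp, L_qq). Second derivatives: L_pp(0)=-24, L_pp(4)=24; L_qq(-4)=1890, L_qq(-2)=-450, L_qq(-1)=540, L_qq(3)=-6300.
Local minima occur where both diagonal entries positive: (4, -4), (4, -1). Count: 2.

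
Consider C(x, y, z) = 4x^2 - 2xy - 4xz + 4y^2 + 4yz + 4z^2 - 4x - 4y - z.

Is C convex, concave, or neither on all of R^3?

C is quadratic, so its Hessian is the constant matrix H = [[8, -2, -4], [-2, 8, 4], [-4, 4, 8]].
Leading principal minors: 8, 60, 288.
All positive ⇒ H ≻ 0 ⇒ convex.

convex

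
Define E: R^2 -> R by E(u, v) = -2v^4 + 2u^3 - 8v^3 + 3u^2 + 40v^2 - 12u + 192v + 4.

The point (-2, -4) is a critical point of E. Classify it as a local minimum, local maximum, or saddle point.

local maximum

The mixed partial ∂²E/∂u∂v is 0, so the Hessian at any point is diag(E_uu, E_vv) = diag(6(2u + 1), 8(-3v^2 - 6v + 10)).
At (-2, -4): H = diag(-18, -112).
Both eigenvalues are negative, so H is negative definite: a local maximum.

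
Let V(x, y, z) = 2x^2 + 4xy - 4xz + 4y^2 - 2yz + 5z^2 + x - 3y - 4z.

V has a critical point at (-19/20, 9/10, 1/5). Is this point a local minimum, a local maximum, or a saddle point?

local minimum

The Hessian is constant: H = [[4, 4, -4], [4, 8, -2], [-4, -2, 10]].
Leading principal minors: Δ₁ = 4, Δ₂ = 16, Δ₃ = 80.
All leading minors are positive, so H is positive definite: a local minimum.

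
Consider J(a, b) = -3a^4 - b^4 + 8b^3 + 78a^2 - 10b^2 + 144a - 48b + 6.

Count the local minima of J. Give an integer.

J separates as a function of a plus a function of b, so ∇J=0 decouples.
∂J/∂a = -12(a - 4)(a + 1)(a + 3) = 0 at a ∈ {-3, -1, 4}; ∂J/∂b = -4(b - 4)(b - 3)(b + 1) = 0 at b ∈ {-1, 3, 4}.
The Hessian is diagonal: diag(J_aa, J_bb). Second derivatives: J_aa(-3)=-168, J_aa(-1)=120, J_aa(4)=-420; J_bb(-1)=-80, J_bb(3)=16, J_bb(4)=-20.
Local minima occur where both diagonal entries positive: (-1, 3). Count: 1.

1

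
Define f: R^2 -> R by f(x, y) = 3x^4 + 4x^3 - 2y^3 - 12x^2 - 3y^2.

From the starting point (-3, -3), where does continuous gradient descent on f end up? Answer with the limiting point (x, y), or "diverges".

(-2, -1)

f is separable, so gradient descent decouples: x follows -∂f/∂x, y follows -∂f/∂y.
∂f/∂x = 12x(x - 1)(x + 2); at x=-3 this is -144, so x increases.
∂f/∂y = -6y(y + 1); at y=-3 this is -36, so y increases.
x converges to its nearest critical value -2 (a local min of the x-part); y converges to -1. The iterate converges to (-2, -1).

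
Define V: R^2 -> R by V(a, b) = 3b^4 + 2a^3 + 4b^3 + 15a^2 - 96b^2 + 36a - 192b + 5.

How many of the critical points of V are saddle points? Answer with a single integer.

V separates as a function of a plus a function of b, so ∇V=0 decouples.
∂V/∂a = 6(a + 2)(a + 3) = 0 at a ∈ {-3, -2}; ∂V/∂b = 12(b - 4)(b + 1)(b + 4) = 0 at b ∈ {-4, -1, 4}.
The Hessian is diagonal: diag(V_aa, V_bb). Second derivatives: V_aa(-3)=-6, V_aa(-2)=6; V_bb(-4)=288, V_bb(-1)=-180, V_bb(4)=480.
Saddle points occur where the two diagonal entries have opposite signs: (-3, -4), (-3, 4), (-2, -1). Count: 3.

3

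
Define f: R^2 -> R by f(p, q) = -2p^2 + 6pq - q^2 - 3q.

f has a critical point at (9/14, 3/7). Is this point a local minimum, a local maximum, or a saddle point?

The Hessian of f is constant: H = [[-4, 6], [6, -2]].
det(H) = (-4)·(-2) − 6² = -28.
Since det(H) < 0, H is indefinite and the critical point is a saddle point.

saddle point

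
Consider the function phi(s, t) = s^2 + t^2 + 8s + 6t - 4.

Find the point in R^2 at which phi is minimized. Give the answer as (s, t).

(-4, -3)

phi(s,t) separates as P(s) + Q(t) − 4, so its minimum is min P + min Q − 4.
P'(s) = 2s + 8 vanishes at s ∈ {-4}; Q'(t) = 2(t + 3) vanishes at t ∈ {-3}.
Local minima of P (where P''>0): P(-4)=-16. Local minima of Q: Q(-3)=-9.
So the global minimum of phi is P(-4) + Q(-3) − 4 = -16 − 9 − 4 = -29, attained at (-4, -3).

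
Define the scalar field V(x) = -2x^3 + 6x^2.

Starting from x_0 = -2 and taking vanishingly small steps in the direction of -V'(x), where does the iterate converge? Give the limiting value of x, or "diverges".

0

V'(x) = -6x(x - 2), so V'(-2) = -48.
Gradient descent moves in the -V' direction, i.e. x is increasing.
The nearest critical point in that direction is x = 0, where V'' = 12 > 0 (a local minimum). The iterate converges there.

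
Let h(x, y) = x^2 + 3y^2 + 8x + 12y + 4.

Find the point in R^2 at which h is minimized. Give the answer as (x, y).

(-4, -2)

h(x,y) separates as P(x) + Q(y) + 4, so its minimum is min P + min Q + 4.
P'(x) = 2x + 8 vanishes at x ∈ {-4}; Q'(y) = 6y + 12 vanishes at y ∈ {-2}.
Local minima of P (where P''>0): P(-4)=-16. Local minima of Q: Q(-2)=-12.
So the global minimum of h is P(-4) + Q(-2) + 4 = -16 − 12 + 4 = -24, attained at (-4, -2).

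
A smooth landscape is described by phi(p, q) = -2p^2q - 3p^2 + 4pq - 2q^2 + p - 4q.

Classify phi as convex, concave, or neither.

The term -2p^2q is cubic, so the Hessian is not constant.
∂²phi/∂p² = -4q - 6, which takes both signs as q varies (negative for sufficiently large q). A diagonal entry of the Hessian changing sign means the Hessian is neither positive- nor negative-semidefinite on all of R^2.

neither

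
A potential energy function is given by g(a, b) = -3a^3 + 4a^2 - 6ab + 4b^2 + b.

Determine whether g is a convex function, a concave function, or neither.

neither

The term -3a^3 is cubic, so the Hessian is not constant.
∂²g/∂a² = -18a + 8, which takes both signs as a varies (negative for sufficiently large a). A diagonal entry of the Hessian changing sign means the Hessian is neither positive- nor negative-semidefinite on all of R^2.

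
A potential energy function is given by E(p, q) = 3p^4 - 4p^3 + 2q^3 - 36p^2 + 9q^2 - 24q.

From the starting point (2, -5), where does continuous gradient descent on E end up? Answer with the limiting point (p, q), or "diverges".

E is separable, so gradient descent decouples: p follows -∂E/∂p, q follows -∂E/∂q.
∂E/∂p = 12p(p - 3)(p + 2); at p=2 this is -96, so p increases.
∂E/∂q = 6(q - 1)(q + 4); at q=-5 this is 36, so q decreases.
The q-coordinate has no critical point in that direction and runs off to infinity.

diverges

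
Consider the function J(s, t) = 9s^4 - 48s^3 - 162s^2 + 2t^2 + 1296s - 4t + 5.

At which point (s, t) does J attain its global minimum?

(-3, 1)

J(s,t) separates as P(s) + Q(t) + 5, so its minimum is min P + min Q + 5.
P'(s) = 36(s - 4)(s - 3)(s + 3) vanishes at s ∈ {-3, 3, 4}; Q'(t) = 4(t - 1) vanishes at t ∈ {1}.
Local minima of P (where P''>0): P(-3)=-3321, P(4)=1824. Local minima of Q: Q(1)=-2.
So the global minimum of J is P(-3) + Q(1) + 5 = -3321 − 2 + 5 = -3318, attained at (-3, 1).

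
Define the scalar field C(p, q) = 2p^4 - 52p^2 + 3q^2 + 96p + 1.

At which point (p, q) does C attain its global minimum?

C(p,q) separates as A(p) + B(q) + 1, so its minimum is min A + min B + 1.
A'(p) = 8(p - 3)(p - 1)(p + 4) vanishes at p ∈ {-4, 1, 3}; B'(q) = 6q vanishes at q ∈ {0}.
Local minima of A (where A''>0): A(-4)=-704, A(3)=-18. Local minima of B: B(0)=0.
So the global minimum of C is A(-4) + B(0) + 1 = -704 + 0 + 1 = -703, attained at (-4, 0).

(-4, 0)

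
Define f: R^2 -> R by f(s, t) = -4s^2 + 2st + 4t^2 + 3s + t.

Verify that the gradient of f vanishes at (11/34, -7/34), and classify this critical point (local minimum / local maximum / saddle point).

saddle point

∇f = (-8s + 2t + 3, 2s + 8t + 1); substituting (11/34, -7/34) gives ∇f = (0, 0), so (11/34, -7/34) is indeed a critical point.
The Hessian of f is constant: H = [[-8, 2], [2, 8]].
det(H) = (-8)·8 − 2² = -68.
Since det(H) < 0, H is indefinite and the critical point is a saddle point.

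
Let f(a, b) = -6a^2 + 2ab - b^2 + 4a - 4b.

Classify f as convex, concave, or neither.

concave

f is quadratic, so its Hessian is the constant matrix H = [[-12, 2], [2, -2]].
det(H) = 20, tr(H) = -14.
det(H) > 0 and tr(H) < 0, so H is negative definite everywhere: concave.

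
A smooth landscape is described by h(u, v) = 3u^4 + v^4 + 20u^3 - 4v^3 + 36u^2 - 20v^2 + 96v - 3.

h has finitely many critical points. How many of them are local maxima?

h separates as a function of u plus a function of v, so ∇h=0 decouples.
∂h/∂u = 12u(u + 2)(u + 3) = 0 at u ∈ {-3, -2, 0}; ∂h/∂v = 4(v - 4)(v - 2)(v + 3) = 0 at v ∈ {-3, 2, 4}.
The Hessian is diagonal: diag(h_uu, h_vv). Second derivatives: h_uu(-3)=36, h_uu(-2)=-24, h_uu(0)=72; h_vv(-3)=140, h_vv(2)=-40, h_vv(4)=56.
Local maxima occur where both diagonal entries negative: (-2, 2). Count: 1.

1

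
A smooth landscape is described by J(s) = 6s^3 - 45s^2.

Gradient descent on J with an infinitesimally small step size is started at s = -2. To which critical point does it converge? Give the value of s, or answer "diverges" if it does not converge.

J'(s) = 18s(s - 5), so J'(-2) = 252.
Gradient descent moves in the -J' direction, i.e. s is decreasing.
There is no critical point below s=-2, and J' keeps the same sign, so the iterate runs off to −∞.

diverges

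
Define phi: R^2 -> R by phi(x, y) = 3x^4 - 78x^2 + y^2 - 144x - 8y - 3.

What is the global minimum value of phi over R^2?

phi(x,y) separates as P(x) + Q(y) − 3, so its minimum is min P + min Q − 3.
P'(x) = 12(x - 4)(x + 1)(x + 3) vanishes at x ∈ {-3, -1, 4}; Q'(y) = 2y - 8 vanishes at y ∈ {4}.
Local minima of P (where P''>0): P(-3)=-27, P(4)=-1056. Local minima of Q: Q(4)=-16.
So the global minimum of phi is P(4) + Q(4) − 3 = -1056 − 16 − 3 = -1075, attained at (4, 4).

-1075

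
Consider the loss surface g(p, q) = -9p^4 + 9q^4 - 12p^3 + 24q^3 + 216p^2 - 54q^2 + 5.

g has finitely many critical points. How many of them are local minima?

g separates as a function of p plus a function of q, so ∇g=0 decouples.
∂g/∂p = -36p(p - 3)(p + 4) = 0 at p ∈ {-4, 0, 3}; ∂g/∂q = 36q(q - 1)(q + 3) = 0 at q ∈ {-3, 0, 1}.
The Hessian is diagonal: diag(g_pp, g_qq). Second derivatives: g_pp(-4)=-1008, g_pp(0)=432, g_pp(3)=-756; g_qq(-3)=432, g_qq(0)=-108, g_qq(1)=144.
Local minima occur where both diagonal entries positive: (0, -3), (0, 1). Count: 2.

2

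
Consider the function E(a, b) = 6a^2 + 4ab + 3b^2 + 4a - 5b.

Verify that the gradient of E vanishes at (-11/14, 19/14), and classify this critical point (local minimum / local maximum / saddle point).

local minimum

∇E = (12a + 4b + 4, 4a + 6b - 5); substituting (-11/14, 19/14) gives ∇E = (0, 0), so (-11/14, 19/14) is indeed a critical point.
The Hessian of E is constant: H = [[12, 4], [4, 6]].
det(H) = 12·6 − 4² = 56.
det(H) > 0 and tr(H) = 18 > 0, so H is positive definite and the point is a local minimum.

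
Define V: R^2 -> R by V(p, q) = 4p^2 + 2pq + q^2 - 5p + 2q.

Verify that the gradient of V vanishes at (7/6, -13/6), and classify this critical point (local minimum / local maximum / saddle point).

local minimum

∇V = (8p + 2q - 5, 2p + 2q + 2); substituting (7/6, -13/6) gives ∇V = (0, 0), so (7/6, -13/6) is indeed a critical point.
The Hessian of V is constant: H = [[8, 2], [2, 2]].
det(H) = 8·2 − 2² = 12.
det(H) > 0 and tr(H) = 10 > 0, so H is positive definite and the point is a local minimum.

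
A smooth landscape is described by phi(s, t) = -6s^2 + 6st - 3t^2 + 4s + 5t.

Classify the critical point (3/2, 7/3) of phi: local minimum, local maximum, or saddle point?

The Hessian of phi is constant: H = [[-12, 6], [6, -6]].
det(H) = (-12)·(-6) − 6² = 36.
det(H) > 0 and tr(H) = -18 < 0, so H is negative definite and the point is a local maximum.

local maximum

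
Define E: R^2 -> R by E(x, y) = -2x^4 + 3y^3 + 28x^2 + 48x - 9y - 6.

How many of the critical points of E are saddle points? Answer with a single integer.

3

E separates as a function of x plus a function of y, so ∇E=0 decouples.
∂E/∂x = -8(x - 3)(x + 1)(x + 2) = 0 at x ∈ {-2, -1, 3}; ∂E/∂y = 9(y - 1)(y + 1) = 0 at y ∈ {-1, 1}.
The Hessian is diagonal: diag(E_xx, E_yy). Second derivatives: E_xx(-2)=-40, E_xx(-1)=32, E_xx(3)=-160; E_yy(-1)=-18, E_yy(1)=18.
Saddle points occur where the two diagonal entries have opposite signs: (-2, 1), (-1, -1), (3, 1). Count: 3.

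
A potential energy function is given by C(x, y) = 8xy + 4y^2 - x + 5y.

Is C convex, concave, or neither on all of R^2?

neither

C is quadratic, so its Hessian is the constant matrix H = [[0, 8], [8, 8]].
det(H) = -64, tr(H) = 8.
det(H) < 0, so H is indefinite: neither convex nor concave.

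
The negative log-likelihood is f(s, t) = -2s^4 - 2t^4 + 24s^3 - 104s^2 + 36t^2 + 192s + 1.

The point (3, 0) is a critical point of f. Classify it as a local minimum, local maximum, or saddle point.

local minimum

The mixed partial ∂²f/∂s∂t is 0, so the Hessian at any point is diag(f_ss, f_tt) = diag(8(-3s^2 + 18s - 26), 24(-t^2 + 3)).
At (3, 0): H = diag(8, 72).
Both eigenvalues are positive, so H is positive definite: a local minimum.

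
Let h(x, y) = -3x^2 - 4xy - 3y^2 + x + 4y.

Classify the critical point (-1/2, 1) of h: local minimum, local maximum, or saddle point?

local maximum

The Hessian of h is constant: H = [[-6, -4], [-4, -6]].
det(H) = (-6)·(-6) − (-4)² = 20.
det(H) > 0 and tr(H) = -12 < 0, so H is negative definite and the point is a local maximum.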